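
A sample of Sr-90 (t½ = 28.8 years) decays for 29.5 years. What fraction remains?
N/N₀ = (1/2)^(t/t½) = 0.4916 = 49.2%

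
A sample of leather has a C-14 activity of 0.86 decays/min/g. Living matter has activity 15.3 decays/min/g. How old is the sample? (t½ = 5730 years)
Age = t½ × log₂(A₀/A) = 23800 years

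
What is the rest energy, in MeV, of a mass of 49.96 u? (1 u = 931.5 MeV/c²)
E = mc² = 46540 MeV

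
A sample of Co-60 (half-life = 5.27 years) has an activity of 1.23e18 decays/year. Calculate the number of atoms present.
N = A/λ = 9.352e18 atoms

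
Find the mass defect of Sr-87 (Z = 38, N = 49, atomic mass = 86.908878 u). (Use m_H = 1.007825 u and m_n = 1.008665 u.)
Δm = Z·m_H + N·m_n − M = 0.8131 u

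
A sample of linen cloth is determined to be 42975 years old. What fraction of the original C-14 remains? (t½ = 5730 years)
N/N₀ = (1/2)^(t/t½) = 0.005524 = 0.552%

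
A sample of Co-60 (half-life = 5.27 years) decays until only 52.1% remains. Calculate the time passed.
t = t½ × log₂(N₀/N) = 4.957 years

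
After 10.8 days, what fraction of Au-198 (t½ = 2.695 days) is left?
N/N₀ = (1/2)^(t/t½) = 0.06218 = 6.22%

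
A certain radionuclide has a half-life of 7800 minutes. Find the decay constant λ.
λ = ln(2)/t½ = 8.887e-5 minute⁻¹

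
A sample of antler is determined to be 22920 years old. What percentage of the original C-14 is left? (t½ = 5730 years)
N/N₀ = (1/2)^(t/t½) = 0.0625 = 6.25%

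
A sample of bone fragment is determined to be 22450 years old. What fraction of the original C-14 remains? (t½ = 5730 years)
N/N₀ = (1/2)^(t/t½) = 0.06616 = 6.62%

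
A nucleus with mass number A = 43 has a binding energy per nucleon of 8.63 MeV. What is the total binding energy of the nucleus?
B.E. = 8.63 × 43 = 371.1 MeV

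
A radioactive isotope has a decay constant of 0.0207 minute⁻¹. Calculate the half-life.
t½ = ln(2)/λ = 33.49 minutes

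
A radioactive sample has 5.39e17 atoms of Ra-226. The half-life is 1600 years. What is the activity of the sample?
A = λN = 2.335e14 decays/year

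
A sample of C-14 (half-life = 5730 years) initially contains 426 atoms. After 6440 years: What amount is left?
N = N₀(1/2)^(t/t½) = 195.5 atoms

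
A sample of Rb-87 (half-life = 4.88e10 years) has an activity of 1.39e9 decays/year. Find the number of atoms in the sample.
N = A/λ = 9.786e19 atoms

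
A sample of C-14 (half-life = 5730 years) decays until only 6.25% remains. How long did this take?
t = t½ × log₂(N₀/N) = 22920 years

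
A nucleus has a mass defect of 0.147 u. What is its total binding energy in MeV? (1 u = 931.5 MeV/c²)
B.E. = Δm × 931.5 = 136.9 MeV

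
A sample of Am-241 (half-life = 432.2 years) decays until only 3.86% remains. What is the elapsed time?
t = t½ × log₂(N₀/N) = 2029 years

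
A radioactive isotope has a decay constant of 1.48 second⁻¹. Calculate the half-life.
t½ = ln(2)/λ = 0.4683 seconds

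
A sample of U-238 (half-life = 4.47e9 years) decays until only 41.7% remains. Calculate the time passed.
t = t½ × log₂(N₀/N) = 5.641e9 years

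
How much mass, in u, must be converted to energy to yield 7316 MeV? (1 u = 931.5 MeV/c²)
m = E/c² = 7.854 u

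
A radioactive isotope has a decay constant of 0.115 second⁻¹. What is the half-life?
t½ = ln(2)/λ = 6.027 seconds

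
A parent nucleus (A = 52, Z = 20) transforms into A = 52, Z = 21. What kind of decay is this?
ΔA = 0, ΔZ = +1 ⇒ beta-minus decay (β⁻)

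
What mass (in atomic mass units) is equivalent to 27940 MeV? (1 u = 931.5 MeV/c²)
m = E/c² = 29.99 u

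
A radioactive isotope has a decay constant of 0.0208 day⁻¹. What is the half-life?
t½ = ln(2)/λ = 33.32 days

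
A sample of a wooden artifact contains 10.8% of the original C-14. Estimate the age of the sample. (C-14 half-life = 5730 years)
Age = t½ × log₂(1/ratio) = 18400 years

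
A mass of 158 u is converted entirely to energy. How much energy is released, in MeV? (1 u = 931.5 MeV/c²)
E = mc² = 1.472e5 MeV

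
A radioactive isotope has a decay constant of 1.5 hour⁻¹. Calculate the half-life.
t½ = ln(2)/λ = 0.4621 hours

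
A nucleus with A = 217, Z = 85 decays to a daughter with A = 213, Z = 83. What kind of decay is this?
ΔA = -4, ΔZ = -2 ⇒ alpha decay (α)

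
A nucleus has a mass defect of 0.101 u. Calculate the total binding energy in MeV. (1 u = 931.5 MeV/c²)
B.E. = Δm × 931.5 = 94.08 MeV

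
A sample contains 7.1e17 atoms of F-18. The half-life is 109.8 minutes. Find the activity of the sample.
A = λN = 4.482e15 decays/minute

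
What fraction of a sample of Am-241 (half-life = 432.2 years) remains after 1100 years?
N/N₀ = (1/2)^(t/t½) = 0.1713 = 17.1%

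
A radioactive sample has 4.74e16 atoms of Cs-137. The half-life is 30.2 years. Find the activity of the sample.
A = λN = 1.088e15 decays/year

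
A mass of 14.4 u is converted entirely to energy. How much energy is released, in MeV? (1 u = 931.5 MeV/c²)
E = mc² = 13410 MeV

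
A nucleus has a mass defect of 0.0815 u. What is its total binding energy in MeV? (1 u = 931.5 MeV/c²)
B.E. = Δm × 931.5 = 75.92 MeV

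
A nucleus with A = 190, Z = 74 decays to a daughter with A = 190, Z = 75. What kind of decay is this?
ΔA = 0, ΔZ = +1 ⇒ beta-minus decay (β⁻)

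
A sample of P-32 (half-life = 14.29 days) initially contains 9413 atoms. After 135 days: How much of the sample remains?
N = N₀(1/2)^(t/t½) = 13.48 atoms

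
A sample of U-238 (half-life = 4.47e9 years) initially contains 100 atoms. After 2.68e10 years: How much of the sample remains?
N = N₀(1/2)^(t/t½) = 1.567 atoms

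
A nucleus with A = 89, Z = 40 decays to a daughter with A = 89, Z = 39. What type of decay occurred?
ΔA = 0, ΔZ = -1 ⇒ beta-plus decay (β⁺) or electron capture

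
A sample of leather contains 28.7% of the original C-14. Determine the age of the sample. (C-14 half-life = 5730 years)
Age = t½ × log₂(1/ratio) = 10320 years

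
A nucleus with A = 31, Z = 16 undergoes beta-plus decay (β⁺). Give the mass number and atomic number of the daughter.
Daughter: A = 31, Z = 15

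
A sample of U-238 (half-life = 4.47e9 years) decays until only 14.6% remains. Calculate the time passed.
t = t½ × log₂(N₀/N) = 1.241e10 years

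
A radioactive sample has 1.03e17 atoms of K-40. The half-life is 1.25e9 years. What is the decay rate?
A = λN = 5.712e7 decays/year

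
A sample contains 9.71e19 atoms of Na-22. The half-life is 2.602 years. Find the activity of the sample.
A = λN = 2.587e19 decays/year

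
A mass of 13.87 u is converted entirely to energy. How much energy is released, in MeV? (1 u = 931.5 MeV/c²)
E = mc² = 12920 MeV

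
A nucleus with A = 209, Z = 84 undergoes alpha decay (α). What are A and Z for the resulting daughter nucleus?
Daughter: A = 205, Z = 82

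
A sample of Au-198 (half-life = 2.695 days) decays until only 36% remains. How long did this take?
t = t½ × log₂(N₀/N) = 3.972 days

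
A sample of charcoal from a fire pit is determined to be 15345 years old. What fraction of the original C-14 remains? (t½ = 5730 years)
N/N₀ = (1/2)^(t/t½) = 0.1563 = 15.6%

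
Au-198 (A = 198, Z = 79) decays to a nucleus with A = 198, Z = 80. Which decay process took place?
ΔA = 0, ΔZ = +1 ⇒ beta-minus decay (β⁻)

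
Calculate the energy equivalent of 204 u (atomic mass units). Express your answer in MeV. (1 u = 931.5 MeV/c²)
E = mc² = 1.9e5 MeV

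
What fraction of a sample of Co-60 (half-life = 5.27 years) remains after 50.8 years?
N/N₀ = (1/2)^(t/t½) = 0.001254 = 0.125%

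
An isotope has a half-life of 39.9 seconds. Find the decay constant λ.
λ = ln(2)/t½ = 0.01737 second⁻¹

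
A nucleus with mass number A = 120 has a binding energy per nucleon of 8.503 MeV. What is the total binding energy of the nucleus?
B.E. = 8.503 × 120 = 1020 MeV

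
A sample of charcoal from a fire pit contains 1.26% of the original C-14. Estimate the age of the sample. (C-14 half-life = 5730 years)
Age = t½ × log₂(1/ratio) = 36160 years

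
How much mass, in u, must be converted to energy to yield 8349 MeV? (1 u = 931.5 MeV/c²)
m = E/c² = 8.963 u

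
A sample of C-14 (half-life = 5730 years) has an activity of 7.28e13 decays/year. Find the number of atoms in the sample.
N = A/λ = 6.018e17 atoms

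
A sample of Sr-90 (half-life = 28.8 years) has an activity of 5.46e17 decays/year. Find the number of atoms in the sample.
N = A/λ = 2.269e19 atoms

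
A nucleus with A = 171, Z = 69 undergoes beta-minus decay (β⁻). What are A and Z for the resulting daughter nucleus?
Daughter: A = 171, Z = 70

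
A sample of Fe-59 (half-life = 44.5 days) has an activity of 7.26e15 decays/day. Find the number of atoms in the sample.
N = A/λ = 4.661e17 atoms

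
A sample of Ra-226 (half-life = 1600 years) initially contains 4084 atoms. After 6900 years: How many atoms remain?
N = N₀(1/2)^(t/t½) = 205.5 atoms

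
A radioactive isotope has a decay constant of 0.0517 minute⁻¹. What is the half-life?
t½ = ln(2)/λ = 13.41 minutes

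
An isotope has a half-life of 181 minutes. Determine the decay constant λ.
λ = ln(2)/t½ = 0.00383 minute⁻¹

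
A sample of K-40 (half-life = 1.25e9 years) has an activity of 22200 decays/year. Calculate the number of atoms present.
N = A/λ = 4.003e13 atoms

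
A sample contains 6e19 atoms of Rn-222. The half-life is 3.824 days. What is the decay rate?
A = λN = 1.088e19 decays/day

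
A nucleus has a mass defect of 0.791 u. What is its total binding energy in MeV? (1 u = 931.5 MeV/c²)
B.E. = Δm × 931.5 = 736.8 MeV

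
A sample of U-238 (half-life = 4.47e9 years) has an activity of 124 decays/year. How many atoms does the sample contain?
N = A/λ = 7.997e11 atoms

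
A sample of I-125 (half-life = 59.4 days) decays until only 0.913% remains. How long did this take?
t = t½ × log₂(N₀/N) = 402.4 days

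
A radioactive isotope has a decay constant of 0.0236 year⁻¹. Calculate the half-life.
t½ = ln(2)/λ = 29.37 years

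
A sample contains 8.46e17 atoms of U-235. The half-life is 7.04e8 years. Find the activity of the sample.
A = λN = 8.33e8 decays/year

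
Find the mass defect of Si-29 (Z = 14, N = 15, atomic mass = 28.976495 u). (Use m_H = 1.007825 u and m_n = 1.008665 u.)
Δm = Z·m_H + N·m_n − M = 0.263 u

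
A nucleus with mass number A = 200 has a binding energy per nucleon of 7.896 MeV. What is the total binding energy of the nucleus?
B.E. = 7.896 × 200 = 1579 MeV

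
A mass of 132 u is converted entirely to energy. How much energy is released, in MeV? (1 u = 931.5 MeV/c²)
E = mc² = 1.23e5 MeV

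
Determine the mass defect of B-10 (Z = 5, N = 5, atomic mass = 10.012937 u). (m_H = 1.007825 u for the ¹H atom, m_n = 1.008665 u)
Δm = Z·m_H + N·m_n − M = 0.06951 u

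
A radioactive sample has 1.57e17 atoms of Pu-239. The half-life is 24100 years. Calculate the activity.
A = λN = 4.516e12 decays/year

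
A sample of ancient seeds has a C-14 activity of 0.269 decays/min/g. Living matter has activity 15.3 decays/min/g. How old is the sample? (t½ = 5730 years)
Age = t½ × log₂(A₀/A) = 33400 years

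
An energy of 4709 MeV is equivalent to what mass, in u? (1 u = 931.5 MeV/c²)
m = E/c² = 5.055 u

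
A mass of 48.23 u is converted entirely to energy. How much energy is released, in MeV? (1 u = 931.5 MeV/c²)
E = mc² = 44930 MeV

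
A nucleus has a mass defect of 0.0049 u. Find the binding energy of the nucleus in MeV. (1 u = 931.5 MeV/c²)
B.E. = Δm × 931.5 = 4.564 MeV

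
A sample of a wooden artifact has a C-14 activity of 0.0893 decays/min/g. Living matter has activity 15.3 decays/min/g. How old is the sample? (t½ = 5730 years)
Age = t½ × log₂(A₀/A) = 42520 years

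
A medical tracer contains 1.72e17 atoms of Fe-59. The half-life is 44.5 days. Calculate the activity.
A = λN = 2.679e15 decays/day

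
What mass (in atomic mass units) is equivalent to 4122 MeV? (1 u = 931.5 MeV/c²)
m = E/c² = 4.425 u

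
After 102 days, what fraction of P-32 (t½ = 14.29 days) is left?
N/N₀ = (1/2)^(t/t½) = 0.007101 = 0.71%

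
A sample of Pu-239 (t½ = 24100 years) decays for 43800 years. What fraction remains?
N/N₀ = (1/2)^(t/t½) = 0.2837 = 28.4%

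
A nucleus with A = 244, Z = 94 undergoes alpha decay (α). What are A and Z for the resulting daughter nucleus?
Daughter: A = 240, Z = 92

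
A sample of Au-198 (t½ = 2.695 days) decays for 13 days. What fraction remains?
N/N₀ = (1/2)^(t/t½) = 0.03531 = 3.53%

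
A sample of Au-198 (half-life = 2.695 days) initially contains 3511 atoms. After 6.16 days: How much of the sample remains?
N = N₀(1/2)^(t/t½) = 720 atoms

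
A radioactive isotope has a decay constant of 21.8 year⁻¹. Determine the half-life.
t½ = ln(2)/λ = 0.0318 years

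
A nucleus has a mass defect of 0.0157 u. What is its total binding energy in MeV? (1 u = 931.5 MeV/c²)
B.E. = Δm × 931.5 = 14.62 MeV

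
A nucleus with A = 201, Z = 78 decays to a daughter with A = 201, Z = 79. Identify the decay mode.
ΔA = 0, ΔZ = +1 ⇒ beta-minus decay (β⁻)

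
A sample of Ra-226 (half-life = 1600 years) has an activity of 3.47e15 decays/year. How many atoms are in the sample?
N = A/λ = 8.01e18 atoms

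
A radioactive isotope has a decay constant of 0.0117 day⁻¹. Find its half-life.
t½ = ln(2)/λ = 59.24 days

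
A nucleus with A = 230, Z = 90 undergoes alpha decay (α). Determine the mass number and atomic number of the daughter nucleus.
Daughter: A = 226, Z = 88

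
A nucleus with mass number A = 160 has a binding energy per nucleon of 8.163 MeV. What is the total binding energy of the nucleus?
B.E. = 8.163 × 160 = 1306 MeV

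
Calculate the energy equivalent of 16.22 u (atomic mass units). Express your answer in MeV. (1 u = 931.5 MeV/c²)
E = mc² = 15110 MeV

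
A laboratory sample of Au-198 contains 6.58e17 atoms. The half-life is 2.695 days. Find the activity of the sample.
A = λN = 1.692e17 decays/day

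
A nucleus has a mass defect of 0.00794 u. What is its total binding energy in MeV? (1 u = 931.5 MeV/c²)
B.E. = Δm × 931.5 = 7.396 MeV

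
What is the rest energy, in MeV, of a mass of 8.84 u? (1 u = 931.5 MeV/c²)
E = mc² = 8234 MeV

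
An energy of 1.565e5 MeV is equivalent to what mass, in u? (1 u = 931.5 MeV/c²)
m = E/c² = 168 u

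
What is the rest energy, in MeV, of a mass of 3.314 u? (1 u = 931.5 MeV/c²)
E = mc² = 3087 MeV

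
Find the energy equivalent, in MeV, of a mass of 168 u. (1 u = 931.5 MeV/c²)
E = mc² = 1.565e5 MeV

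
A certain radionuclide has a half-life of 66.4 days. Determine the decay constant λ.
λ = ln(2)/t½ = 0.01044 day⁻¹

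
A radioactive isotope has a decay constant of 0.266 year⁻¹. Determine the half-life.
t½ = ln(2)/λ = 2.606 years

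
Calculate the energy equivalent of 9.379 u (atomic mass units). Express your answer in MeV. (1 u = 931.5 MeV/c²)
E = mc² = 8737 MeV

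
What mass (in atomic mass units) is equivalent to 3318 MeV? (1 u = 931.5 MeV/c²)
m = E/c² = 3.562 u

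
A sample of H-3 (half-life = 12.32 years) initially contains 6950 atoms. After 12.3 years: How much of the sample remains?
N = N₀(1/2)^(t/t½) = 3479 atoms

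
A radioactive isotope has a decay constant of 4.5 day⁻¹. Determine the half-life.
t½ = ln(2)/λ = 0.154 days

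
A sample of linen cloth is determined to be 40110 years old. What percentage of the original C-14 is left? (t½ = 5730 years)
N/N₀ = (1/2)^(t/t½) = 0.007812 = 0.781%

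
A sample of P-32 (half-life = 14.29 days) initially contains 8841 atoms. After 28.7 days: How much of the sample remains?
N = N₀(1/2)^(t/t½) = 2197 atoms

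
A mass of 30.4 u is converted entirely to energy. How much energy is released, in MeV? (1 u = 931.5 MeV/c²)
E = mc² = 28320 MeV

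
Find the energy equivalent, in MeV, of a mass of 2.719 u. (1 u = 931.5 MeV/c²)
E = mc² = 2533 MeV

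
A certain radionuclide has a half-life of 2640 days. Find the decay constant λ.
λ = ln(2)/t½ = 2.626e-4 day⁻¹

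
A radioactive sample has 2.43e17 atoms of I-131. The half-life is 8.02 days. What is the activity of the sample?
A = λN = 2.1e16 decays/day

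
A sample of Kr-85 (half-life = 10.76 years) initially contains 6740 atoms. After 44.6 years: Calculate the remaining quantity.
N = N₀(1/2)^(t/t½) = 381 atoms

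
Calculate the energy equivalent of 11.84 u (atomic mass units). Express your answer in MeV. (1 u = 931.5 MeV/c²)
E = mc² = 11030 MeV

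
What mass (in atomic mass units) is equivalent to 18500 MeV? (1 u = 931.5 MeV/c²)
m = E/c² = 19.86 u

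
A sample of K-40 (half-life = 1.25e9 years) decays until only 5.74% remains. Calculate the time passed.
t = t½ × log₂(N₀/N) = 5.154e9 years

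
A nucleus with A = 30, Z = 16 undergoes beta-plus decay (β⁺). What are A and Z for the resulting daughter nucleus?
Daughter: A = 30, Z = 15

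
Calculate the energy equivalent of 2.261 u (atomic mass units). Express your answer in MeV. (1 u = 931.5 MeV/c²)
E = mc² = 2106 MeV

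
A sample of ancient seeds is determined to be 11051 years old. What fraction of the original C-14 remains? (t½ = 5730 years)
N/N₀ = (1/2)^(t/t½) = 0.2627 = 26.3%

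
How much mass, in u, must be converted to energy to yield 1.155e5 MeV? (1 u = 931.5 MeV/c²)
m = E/c² = 124 u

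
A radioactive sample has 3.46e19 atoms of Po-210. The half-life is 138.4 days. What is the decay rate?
A = λN = 1.733e17 decays/day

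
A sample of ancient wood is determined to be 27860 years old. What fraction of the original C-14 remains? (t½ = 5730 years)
N/N₀ = (1/2)^(t/t½) = 0.03438 = 3.44%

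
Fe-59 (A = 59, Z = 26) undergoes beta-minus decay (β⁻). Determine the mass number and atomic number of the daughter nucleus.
Daughter: A = 59, Z = 27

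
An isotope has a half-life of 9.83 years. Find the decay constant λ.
λ = ln(2)/t½ = 0.07051 year⁻¹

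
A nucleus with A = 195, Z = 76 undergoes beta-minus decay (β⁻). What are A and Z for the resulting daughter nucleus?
Daughter: A = 195, Z = 77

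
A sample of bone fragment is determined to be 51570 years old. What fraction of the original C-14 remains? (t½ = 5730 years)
N/N₀ = (1/2)^(t/t½) = 0.001953 = 0.195%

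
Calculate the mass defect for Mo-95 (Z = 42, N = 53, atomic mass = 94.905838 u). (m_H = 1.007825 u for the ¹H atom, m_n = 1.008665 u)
Δm = Z·m_H + N·m_n − M = 0.8821 u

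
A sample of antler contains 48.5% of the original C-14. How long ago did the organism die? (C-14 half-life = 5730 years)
Age = t½ × log₂(1/ratio) = 5982 years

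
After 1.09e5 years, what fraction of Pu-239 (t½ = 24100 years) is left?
N/N₀ = (1/2)^(t/t½) = 0.0435 = 4.35%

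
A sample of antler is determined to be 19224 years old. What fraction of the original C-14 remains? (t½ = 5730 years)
N/N₀ = (1/2)^(t/t½) = 0.09774 = 9.77%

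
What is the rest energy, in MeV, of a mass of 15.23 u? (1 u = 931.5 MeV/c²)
E = mc² = 14190 MeV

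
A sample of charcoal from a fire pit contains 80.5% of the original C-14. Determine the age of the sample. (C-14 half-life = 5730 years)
Age = t½ × log₂(1/ratio) = 1793 years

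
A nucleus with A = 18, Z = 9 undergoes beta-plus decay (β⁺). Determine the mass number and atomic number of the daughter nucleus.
Daughter: A = 18, Z = 8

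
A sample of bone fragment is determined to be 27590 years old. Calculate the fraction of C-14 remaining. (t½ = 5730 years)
N/N₀ = (1/2)^(t/t½) = 0.03553 = 3.55%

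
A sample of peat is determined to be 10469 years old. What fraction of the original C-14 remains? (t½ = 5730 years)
N/N₀ = (1/2)^(t/t½) = 0.2818 = 28.2%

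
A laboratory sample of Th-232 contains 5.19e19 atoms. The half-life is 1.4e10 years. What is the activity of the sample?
A = λN = 2.57e9 decays/year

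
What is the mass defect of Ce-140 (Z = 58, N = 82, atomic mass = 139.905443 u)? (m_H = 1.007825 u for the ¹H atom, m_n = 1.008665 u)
Δm = Z·m_H + N·m_n − M = 1.259 u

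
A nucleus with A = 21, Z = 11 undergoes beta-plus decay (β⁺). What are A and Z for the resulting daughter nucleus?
Daughter: A = 21, Z = 10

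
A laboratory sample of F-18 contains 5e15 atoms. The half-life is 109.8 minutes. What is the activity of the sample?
A = λN = 3.156e13 decays/minute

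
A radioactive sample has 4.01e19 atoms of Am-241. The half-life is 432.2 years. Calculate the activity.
A = λN = 6.431e16 decays/year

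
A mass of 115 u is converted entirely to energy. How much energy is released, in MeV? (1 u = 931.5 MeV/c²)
E = mc² = 1.071e5 MeV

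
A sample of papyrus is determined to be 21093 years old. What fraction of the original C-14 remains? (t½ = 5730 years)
N/N₀ = (1/2)^(t/t½) = 0.07796 = 7.8%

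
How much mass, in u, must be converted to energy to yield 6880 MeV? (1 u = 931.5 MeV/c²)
m = E/c² = 7.386 u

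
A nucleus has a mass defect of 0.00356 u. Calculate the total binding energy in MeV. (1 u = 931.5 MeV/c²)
B.E. = Δm × 931.5 = 3.316 MeV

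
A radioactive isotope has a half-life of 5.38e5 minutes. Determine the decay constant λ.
λ = ln(2)/t½ = 1.288e-6 minute⁻¹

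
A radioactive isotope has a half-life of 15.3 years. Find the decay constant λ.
λ = ln(2)/t½ = 0.0453 year⁻¹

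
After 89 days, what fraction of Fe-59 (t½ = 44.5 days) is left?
N/N₀ = (1/2)^(t/t½) = 0.25 = 25%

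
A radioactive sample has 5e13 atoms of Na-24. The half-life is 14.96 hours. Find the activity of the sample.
A = λN = 2.317e12 decays/hour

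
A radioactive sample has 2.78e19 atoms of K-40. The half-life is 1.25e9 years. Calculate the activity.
A = λN = 1.542e10 decays/year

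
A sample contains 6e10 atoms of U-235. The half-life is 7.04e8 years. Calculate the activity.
A = λN = 59.08 decays/year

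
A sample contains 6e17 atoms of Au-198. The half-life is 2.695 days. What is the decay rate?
A = λN = 1.543e17 decays/day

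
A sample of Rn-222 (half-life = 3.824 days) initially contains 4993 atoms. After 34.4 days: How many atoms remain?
N = N₀(1/2)^(t/t½) = 9.78 atoms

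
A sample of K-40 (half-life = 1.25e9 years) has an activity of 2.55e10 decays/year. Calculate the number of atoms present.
N = A/λ = 4.599e19 atoms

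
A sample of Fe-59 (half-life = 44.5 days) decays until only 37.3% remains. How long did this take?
t = t½ × log₂(N₀/N) = 63.31 days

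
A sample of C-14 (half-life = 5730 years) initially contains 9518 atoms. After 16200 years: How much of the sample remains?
N = N₀(1/2)^(t/t½) = 1341 atoms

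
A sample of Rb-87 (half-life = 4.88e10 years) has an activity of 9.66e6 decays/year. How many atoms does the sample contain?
N = A/λ = 6.801e17 atoms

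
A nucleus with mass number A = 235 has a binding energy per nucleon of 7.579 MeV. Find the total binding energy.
B.E. = 7.579 × 235 = 1781 MeV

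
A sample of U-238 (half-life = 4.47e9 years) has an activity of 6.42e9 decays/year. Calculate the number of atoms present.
N = A/λ = 4.14e19 atoms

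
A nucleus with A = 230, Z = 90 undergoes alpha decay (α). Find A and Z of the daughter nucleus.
Daughter: A = 226, Z = 88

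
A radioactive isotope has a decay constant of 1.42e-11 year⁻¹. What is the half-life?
t½ = ln(2)/λ = 4.881e10 years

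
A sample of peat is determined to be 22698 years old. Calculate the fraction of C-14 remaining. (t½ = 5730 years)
N/N₀ = (1/2)^(t/t½) = 0.0642 = 6.42%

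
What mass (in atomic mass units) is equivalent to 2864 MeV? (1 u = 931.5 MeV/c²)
m = E/c² = 3.075 u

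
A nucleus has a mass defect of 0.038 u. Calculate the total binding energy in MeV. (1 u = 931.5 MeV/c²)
B.E. = Δm × 931.5 = 35.4 MeV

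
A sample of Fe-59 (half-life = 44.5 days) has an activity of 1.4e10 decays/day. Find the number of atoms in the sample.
N = A/λ = 8.988e11 atoms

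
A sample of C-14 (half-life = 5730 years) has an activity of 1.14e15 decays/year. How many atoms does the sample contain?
N = A/λ = 9.424e18 atoms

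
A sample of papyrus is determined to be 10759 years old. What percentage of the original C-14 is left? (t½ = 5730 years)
N/N₀ = (1/2)^(t/t½) = 0.2721 = 27.2%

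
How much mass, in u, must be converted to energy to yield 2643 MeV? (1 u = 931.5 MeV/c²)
m = E/c² = 2.837 u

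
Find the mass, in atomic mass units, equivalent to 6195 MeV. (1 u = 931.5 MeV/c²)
m = E/c² = 6.651 u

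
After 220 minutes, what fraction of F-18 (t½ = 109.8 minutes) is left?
N/N₀ = (1/2)^(t/t½) = 0.2494 = 24.9%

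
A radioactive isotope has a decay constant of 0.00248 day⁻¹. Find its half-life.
t½ = ln(2)/λ = 279.5 days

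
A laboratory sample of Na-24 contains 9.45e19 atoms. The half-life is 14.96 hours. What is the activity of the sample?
A = λN = 4.379e18 decays/hour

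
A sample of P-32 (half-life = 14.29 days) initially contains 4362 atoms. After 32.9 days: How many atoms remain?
N = N₀(1/2)^(t/t½) = 884.3 atoms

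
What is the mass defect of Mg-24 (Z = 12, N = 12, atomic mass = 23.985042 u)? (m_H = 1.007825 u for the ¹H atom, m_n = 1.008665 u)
Δm = Z·m_H + N·m_n − M = 0.2128 u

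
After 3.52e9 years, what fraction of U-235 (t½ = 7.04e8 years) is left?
N/N₀ = (1/2)^(t/t½) = 0.03125 = 3.12%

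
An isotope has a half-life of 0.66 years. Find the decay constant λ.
λ = ln(2)/t½ = 1.05 year⁻¹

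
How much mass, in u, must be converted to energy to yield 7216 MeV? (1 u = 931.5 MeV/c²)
m = E/c² = 7.747 u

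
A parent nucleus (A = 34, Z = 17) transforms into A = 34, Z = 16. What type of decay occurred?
ΔA = 0, ΔZ = -1 ⇒ beta-plus decay (β⁺) or electron capture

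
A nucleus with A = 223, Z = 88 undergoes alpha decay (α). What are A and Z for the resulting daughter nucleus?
Daughter: A = 219, Z = 86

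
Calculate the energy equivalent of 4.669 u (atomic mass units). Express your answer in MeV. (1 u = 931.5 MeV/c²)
E = mc² = 4349 MeV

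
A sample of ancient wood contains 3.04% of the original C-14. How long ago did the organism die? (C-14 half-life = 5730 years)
Age = t½ × log₂(1/ratio) = 28880 years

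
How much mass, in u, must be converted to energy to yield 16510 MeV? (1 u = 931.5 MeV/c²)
m = E/c² = 17.72 u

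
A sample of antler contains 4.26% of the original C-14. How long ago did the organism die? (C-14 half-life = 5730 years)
Age = t½ × log₂(1/ratio) = 26090 years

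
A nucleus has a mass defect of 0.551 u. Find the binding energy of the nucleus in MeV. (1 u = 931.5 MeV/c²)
B.E. = Δm × 931.5 = 513.3 MeV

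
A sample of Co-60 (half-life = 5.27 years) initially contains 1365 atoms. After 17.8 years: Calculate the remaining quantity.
N = N₀(1/2)^(t/t½) = 131.3 atoms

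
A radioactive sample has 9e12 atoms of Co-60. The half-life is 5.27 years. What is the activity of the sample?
A = λN = 1.184e12 decays/year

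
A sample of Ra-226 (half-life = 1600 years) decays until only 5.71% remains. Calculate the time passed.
t = t½ × log₂(N₀/N) = 6609 years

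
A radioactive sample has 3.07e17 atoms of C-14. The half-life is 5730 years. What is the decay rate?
A = λN = 3.714e13 decays/year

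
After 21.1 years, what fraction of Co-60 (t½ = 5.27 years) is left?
N/N₀ = (1/2)^(t/t½) = 0.06234 = 6.23%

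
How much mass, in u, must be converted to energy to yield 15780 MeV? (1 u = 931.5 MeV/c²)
m = E/c² = 16.94 u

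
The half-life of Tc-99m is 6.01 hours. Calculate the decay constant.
λ = ln(2)/t½ = 0.1153 hour⁻¹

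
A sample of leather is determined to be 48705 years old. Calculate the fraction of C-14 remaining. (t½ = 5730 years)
N/N₀ = (1/2)^(t/t½) = 0.002762 = 0.276%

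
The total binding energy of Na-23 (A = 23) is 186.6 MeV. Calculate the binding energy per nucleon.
B.E./A = 186.6/23 = 8.113 MeV/nucleon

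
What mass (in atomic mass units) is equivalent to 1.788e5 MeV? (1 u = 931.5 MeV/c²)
m = E/c² = 191.9 u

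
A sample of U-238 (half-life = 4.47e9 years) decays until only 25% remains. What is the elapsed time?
t = t½ × log₂(N₀/N) = 8.94e9 years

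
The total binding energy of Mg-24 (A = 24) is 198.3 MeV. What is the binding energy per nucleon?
B.E./A = 198.3/24 = 8.263 MeV/nucleon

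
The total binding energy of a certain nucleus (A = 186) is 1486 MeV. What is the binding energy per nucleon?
B.E./A = 1486/186 = 7.989 MeV/nucleon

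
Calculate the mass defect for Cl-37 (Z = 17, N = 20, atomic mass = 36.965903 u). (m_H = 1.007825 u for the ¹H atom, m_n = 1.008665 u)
Δm = Z·m_H + N·m_n − M = 0.3404 u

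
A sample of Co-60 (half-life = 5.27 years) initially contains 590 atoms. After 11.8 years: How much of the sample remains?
N = N₀(1/2)^(t/t½) = 125 atoms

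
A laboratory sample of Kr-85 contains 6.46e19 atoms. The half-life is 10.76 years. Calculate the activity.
A = λN = 4.161e18 decays/year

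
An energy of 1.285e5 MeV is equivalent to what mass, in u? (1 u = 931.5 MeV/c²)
m = E/c² = 137.9 u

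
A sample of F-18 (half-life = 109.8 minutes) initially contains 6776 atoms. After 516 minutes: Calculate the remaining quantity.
N = N₀(1/2)^(t/t½) = 260.8 atoms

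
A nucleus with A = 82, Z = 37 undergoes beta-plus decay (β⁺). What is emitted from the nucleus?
β⁺: positron (e⁺) + neutrino (νₑ)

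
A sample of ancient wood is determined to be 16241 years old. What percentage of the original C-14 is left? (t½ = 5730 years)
N/N₀ = (1/2)^(t/t½) = 0.1402 = 14%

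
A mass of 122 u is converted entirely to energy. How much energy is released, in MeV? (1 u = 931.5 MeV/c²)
E = mc² = 1.136e5 MeV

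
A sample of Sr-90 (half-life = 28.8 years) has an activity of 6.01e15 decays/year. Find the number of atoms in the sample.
N = A/λ = 2.497e17 atoms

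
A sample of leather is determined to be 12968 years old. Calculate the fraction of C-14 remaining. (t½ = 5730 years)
N/N₀ = (1/2)^(t/t½) = 0.2083 = 20.8%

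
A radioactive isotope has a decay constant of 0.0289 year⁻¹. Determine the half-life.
t½ = ln(2)/λ = 23.98 years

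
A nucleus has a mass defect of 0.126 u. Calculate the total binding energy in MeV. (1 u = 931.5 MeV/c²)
B.E. = Δm × 931.5 = 117.4 MeV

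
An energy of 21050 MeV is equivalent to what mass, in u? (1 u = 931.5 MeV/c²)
m = E/c² = 22.6 u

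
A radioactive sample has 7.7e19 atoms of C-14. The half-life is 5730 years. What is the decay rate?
A = λN = 9.315e15 decays/year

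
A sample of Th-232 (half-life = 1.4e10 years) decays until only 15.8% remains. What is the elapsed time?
t = t½ × log₂(N₀/N) = 3.727e10 years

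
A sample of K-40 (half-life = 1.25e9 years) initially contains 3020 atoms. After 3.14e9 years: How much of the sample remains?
N = N₀(1/2)^(t/t½) = 529.4 atoms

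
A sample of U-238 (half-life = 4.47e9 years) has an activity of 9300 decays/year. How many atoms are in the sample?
N = A/λ = 5.997e13 atoms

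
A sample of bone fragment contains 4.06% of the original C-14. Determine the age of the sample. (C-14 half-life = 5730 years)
Age = t½ × log₂(1/ratio) = 26490 years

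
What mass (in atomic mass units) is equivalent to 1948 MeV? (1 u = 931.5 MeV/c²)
m = E/c² = 2.091 u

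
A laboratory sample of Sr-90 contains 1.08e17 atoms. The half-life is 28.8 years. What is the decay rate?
A = λN = 2.599e15 decays/year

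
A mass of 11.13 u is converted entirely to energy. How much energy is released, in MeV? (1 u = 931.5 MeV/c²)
E = mc² = 10370 MeV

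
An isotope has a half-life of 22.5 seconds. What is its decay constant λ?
λ = ln(2)/t½ = 0.03081 second⁻¹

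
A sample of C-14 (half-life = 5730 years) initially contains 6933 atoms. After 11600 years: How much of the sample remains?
N = N₀(1/2)^(t/t½) = 1704 atoms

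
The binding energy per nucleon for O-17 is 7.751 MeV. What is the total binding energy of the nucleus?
B.E. = 7.751 × 17 = 131.8 MeV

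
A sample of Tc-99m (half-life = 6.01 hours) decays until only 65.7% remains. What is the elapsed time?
t = t½ × log₂(N₀/N) = 3.642 hours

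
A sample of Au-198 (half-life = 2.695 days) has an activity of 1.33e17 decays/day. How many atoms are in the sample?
N = A/λ = 5.171e17 atoms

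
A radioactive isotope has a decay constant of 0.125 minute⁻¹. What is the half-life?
t½ = ln(2)/λ = 5.545 minutes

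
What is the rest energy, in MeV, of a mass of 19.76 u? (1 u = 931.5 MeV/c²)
E = mc² = 18410 MeV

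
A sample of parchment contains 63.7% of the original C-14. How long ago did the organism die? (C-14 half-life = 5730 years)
Age = t½ × log₂(1/ratio) = 3728 years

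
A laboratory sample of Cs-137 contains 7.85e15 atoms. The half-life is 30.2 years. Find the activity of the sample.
A = λN = 1.802e14 decays/year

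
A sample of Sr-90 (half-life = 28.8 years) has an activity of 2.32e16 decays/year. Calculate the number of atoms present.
N = A/λ = 9.64e17 atoms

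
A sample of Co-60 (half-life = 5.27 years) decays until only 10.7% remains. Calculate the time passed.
t = t½ × log₂(N₀/N) = 16.99 years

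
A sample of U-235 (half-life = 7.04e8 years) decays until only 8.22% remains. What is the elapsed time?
t = t½ × log₂(N₀/N) = 2.538e9 years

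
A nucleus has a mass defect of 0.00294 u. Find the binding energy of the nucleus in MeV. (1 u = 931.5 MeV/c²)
B.E. = Δm × 931.5 = 2.739 MeV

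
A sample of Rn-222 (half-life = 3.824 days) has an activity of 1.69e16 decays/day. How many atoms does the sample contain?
N = A/λ = 9.324e16 atoms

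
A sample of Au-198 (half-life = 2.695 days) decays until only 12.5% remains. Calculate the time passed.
t = t½ × log₂(N₀/N) = 8.085 days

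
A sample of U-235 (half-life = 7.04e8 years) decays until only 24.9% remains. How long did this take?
t = t½ × log₂(N₀/N) = 1.412e9 years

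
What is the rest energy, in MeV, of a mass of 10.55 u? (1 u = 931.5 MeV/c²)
E = mc² = 9827 MeV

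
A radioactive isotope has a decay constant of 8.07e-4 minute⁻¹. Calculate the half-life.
t½ = ln(2)/λ = 858.9 minutes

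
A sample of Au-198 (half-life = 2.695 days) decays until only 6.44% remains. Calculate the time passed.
t = t½ × log₂(N₀/N) = 10.66 days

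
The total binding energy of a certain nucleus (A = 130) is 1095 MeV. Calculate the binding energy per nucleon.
B.E./A = 1095/130 = 8.423 MeV/nucleon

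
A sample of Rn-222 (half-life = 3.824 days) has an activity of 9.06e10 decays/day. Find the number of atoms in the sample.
N = A/λ = 4.998e11 atoms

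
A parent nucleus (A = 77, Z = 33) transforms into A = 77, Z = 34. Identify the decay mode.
ΔA = 0, ΔZ = +1 ⇒ beta-minus decay (β⁻)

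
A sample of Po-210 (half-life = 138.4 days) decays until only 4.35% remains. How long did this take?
t = t½ × log₂(N₀/N) = 626 days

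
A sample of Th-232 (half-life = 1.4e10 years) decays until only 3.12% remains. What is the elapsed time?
t = t½ × log₂(N₀/N) = 7.003e10 years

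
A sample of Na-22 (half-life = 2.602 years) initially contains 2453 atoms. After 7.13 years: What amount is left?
N = N₀(1/2)^(t/t½) = 367.1 atoms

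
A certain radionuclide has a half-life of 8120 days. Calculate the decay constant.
λ = ln(2)/t½ = 8.536e-5 day⁻¹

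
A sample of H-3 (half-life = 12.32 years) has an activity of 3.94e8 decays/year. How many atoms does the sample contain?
N = A/λ = 7.003e9 atoms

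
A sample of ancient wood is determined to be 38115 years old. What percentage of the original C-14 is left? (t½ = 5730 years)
N/N₀ = (1/2)^(t/t½) = 0.009945 = 0.994%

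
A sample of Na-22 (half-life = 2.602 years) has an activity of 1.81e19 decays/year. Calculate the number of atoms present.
N = A/λ = 6.795e19 atoms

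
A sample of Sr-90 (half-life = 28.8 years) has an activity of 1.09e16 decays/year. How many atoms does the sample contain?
N = A/λ = 4.529e17 atoms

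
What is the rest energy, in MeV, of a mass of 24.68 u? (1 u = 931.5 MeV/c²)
E = mc² = 22990 MeV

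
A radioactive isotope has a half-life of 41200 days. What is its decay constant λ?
λ = ln(2)/t½ = 1.682e-5 day⁻¹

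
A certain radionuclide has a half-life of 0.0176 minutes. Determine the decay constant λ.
λ = ln(2)/t½ = 39.38 minute⁻¹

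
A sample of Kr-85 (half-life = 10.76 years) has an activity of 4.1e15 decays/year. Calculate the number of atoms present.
N = A/λ = 6.365e16 atoms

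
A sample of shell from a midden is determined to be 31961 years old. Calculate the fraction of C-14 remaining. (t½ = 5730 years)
N/N₀ = (1/2)^(t/t½) = 0.02094 = 2.09%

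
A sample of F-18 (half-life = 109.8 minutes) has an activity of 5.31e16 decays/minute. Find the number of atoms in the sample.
N = A/λ = 8.411e18 atoms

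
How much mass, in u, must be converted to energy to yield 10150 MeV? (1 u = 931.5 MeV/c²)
m = E/c² = 10.9 u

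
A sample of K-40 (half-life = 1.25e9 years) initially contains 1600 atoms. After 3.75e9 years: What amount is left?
N = N₀(1/2)^(t/t½) = 200 atoms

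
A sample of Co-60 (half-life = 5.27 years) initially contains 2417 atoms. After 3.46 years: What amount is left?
N = N₀(1/2)^(t/t½) = 1533 atoms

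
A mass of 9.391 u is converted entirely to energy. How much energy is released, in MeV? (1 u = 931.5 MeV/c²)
E = mc² = 8748 MeV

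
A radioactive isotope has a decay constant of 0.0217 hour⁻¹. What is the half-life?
t½ = ln(2)/λ = 31.94 hours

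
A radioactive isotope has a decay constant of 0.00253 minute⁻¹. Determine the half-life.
t½ = ln(2)/λ = 274 minutes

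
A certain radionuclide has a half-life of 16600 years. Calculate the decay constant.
λ = ln(2)/t½ = 4.176e-5 year⁻¹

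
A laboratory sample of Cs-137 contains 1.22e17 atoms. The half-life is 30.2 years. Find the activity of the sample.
A = λN = 2.8e15 decays/year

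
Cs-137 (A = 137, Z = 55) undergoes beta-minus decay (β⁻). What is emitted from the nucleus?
β⁻: electron (e⁻) + antineutrino (ν̄ₑ)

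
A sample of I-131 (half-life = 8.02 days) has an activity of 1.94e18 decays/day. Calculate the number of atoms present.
N = A/λ = 2.245e19 atoms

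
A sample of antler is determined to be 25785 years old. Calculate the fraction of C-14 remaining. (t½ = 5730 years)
N/N₀ = (1/2)^(t/t½) = 0.04419 = 4.42%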